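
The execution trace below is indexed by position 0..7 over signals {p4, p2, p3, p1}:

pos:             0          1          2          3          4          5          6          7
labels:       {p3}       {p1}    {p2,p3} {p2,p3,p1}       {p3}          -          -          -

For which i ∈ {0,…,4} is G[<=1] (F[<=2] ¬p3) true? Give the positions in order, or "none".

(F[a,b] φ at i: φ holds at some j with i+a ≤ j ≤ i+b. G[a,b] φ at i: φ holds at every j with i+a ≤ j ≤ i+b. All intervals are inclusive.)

Evaluate at each i in [0,4]:
  i=0: ✓ (all of [0,1])
  i=1: ✗ (fails at j=2)
  i=2: ✗ (fails at j=2)
  i=3: ✓ (all of [3,4])
  i=4: ✓ (all of [4,5])

0, 3, 4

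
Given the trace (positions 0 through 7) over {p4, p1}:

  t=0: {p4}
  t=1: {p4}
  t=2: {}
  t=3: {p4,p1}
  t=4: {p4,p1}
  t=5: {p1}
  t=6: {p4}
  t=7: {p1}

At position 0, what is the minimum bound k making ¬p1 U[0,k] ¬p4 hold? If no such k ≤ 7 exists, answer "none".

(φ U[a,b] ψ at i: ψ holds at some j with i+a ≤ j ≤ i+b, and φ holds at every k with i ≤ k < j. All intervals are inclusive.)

Need earliest j ≥ 0 with ¬p4, and ¬p1 at every k in [0,j-1].
  j=0: rhs fails.
  j=1: rhs fails.
  j=2: rhs holds; lhs holds on [0,1]. k = 2.

2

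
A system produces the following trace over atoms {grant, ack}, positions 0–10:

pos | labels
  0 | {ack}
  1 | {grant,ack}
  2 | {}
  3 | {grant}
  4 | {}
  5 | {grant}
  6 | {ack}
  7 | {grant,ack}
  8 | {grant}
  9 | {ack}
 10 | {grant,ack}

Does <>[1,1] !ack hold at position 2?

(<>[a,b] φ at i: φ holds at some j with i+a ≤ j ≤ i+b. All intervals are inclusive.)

Check !ack at each j in [3,3]:
  j=3: true
Found at j=3 → formula holds.

Holds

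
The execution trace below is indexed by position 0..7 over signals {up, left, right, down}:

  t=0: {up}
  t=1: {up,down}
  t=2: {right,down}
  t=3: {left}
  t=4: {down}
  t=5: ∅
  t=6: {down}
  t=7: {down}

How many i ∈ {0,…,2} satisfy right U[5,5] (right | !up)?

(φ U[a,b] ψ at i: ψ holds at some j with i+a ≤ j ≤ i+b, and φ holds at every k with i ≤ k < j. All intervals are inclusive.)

0

Evaluate at each i in [0,2]:
  i=0: ✗ (lhs fails at k=0 before rhs at j=5)
  i=1: ✗ (lhs fails at k=1 before rhs at j=6)
  i=2: ✗ (lhs fails at k=3 before rhs at j=7)
Positions where it holds: {} → 0.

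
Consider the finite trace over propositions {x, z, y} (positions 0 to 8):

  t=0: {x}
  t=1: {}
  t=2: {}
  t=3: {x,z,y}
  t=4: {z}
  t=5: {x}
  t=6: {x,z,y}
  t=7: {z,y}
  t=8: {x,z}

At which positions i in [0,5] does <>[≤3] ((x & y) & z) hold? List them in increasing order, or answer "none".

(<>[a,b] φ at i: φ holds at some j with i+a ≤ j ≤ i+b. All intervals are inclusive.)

Evaluate at each i in [0,5]:
  i=0: ✓ (witness j=3)
  i=1: ✓ (witness j=3)
  i=2: ✓ (witness j=3)
  i=3: ✓ (witness j=3)
  i=4: ✓ (witness j=6)
  i=5: ✓ (witness j=6)

0, 1, 2, 3, 4, 5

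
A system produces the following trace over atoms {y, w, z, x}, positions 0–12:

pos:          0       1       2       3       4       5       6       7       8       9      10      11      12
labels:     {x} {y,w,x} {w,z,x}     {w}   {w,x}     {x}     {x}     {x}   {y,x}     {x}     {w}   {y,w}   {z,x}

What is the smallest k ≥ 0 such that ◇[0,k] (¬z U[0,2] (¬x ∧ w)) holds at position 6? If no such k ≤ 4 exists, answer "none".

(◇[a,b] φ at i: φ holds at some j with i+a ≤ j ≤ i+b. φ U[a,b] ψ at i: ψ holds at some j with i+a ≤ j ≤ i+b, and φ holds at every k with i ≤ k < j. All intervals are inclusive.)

Scan j = 6,7,… for (¬z U[0,2] (¬x ∧ w)):
  j=6: fails
  j=7: fails
  j=8: holds
First hit at j=8, so smallest k = 8-6 = 2.

2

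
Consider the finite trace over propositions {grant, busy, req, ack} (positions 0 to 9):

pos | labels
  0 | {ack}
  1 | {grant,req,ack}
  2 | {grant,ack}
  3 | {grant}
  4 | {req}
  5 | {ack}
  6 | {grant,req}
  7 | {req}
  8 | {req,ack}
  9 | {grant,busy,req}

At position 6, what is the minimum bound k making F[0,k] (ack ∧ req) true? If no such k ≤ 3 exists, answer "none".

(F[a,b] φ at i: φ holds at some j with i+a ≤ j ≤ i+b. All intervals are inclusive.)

Scan j = 6,7,… for (ack ∧ req):
  j=6: fails
  j=7: fails
  j=8: holds
First hit at j=8, so smallest k = 8-6 = 2.

2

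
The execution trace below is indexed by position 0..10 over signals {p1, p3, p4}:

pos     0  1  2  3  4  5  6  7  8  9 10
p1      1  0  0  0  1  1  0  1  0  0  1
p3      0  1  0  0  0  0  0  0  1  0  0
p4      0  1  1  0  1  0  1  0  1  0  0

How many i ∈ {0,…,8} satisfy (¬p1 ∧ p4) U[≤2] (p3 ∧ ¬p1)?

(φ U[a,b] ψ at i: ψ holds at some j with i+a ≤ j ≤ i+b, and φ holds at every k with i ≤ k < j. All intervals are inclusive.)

2

Evaluate at each i in [0,8]:
  i=0: ✗ (lhs fails at k=0 before rhs at j=1)
  i=1: ✓ (rhs at j=1)
  i=2: ✗ (no rhs in [2,4])
  i=3: ✗ (no rhs in [3,5])
  i=4: ✗ (no rhs in [4,6])
  i=5: ✗ (no rhs in [5,7])
  i=6: ✗ (lhs fails at k=7 before rhs at j=8)
  i=7: ✗ (lhs fails at k=7 before rhs at j=8)
  i=8: ✓ (rhs at j=8)
Positions where it holds: {1, 8} → 2.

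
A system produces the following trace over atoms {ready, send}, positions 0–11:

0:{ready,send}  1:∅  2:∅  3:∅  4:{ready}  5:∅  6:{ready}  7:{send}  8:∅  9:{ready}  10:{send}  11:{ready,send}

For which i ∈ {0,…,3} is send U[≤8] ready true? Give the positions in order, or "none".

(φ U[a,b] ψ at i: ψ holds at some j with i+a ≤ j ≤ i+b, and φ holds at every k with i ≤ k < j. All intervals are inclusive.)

0

Evaluate at each i in [0,3]:
  i=0: ✓ (rhs at j=0)
  i=1: ✗ (lhs fails at k=1 before rhs at j=4)
  i=2: ✗ (lhs fails at k=2 before rhs at j=4)
  i=3: ✗ (lhs fails at k=3 before rhs at j=4)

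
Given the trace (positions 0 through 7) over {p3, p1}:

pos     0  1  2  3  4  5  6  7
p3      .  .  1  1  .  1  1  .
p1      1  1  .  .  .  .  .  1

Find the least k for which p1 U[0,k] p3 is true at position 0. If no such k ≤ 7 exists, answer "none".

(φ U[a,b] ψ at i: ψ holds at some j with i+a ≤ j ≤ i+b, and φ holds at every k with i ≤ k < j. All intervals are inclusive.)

2

Need earliest j ≥ 0 with p3, and p1 at every k in [0,j-1].
  j=0: rhs fails.
  j=1: rhs fails.
  j=2: rhs holds; lhs holds on [0,1]. k = 2.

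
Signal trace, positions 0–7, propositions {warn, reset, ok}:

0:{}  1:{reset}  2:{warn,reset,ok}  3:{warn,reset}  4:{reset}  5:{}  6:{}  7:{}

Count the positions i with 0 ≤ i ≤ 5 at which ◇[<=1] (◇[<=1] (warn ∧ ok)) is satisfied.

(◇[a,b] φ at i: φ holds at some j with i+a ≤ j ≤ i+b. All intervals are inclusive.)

3

Evaluate at each i in [0,5]:
  i=0: ✓ (witness j=1)
  i=1: ✓ (witness j=1)
  i=2: ✓ (witness j=2)
  i=3: ✗ (none in [3,4])
  i=4: ✗ (none in [4,5])
  i=5: ✗ (none in [5,6])
Positions where it holds: {0, 1, 2} → 3.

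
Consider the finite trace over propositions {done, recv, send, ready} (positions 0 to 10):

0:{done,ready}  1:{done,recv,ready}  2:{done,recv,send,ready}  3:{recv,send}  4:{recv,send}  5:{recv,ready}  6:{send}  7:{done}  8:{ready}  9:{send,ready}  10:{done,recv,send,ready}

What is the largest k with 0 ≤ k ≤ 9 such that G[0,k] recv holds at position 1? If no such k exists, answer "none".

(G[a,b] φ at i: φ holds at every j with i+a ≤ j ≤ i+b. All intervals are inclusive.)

4

recv must hold from j=1 onward; find where it first fails.
  j=1: holds
  j=2: holds
  j=3: holds
  j=4: holds
  j=5: holds
  j=6: fails
Holds on [1,5], so largest k = 4.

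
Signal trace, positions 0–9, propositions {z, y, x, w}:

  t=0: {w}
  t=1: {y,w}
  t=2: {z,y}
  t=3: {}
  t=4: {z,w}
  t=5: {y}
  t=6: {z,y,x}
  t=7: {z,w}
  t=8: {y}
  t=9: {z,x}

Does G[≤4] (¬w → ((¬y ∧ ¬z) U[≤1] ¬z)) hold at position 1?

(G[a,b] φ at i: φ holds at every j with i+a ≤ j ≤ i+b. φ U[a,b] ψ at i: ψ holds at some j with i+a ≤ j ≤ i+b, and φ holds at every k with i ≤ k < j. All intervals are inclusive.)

No

Check (¬w → ((¬y ∧ ¬z) U[≤1] ¬z)) at every j in [1,5]:
  j=1: antecedent false → ✓
  j=2: antecedent true; consequent fails → ✗
  j=3: antecedent true; consequent holds → ✓
  j=4: antecedent false → ✓
  j=5: antecedent true; consequent holds → ✓
Fails at j=2 → formula fails.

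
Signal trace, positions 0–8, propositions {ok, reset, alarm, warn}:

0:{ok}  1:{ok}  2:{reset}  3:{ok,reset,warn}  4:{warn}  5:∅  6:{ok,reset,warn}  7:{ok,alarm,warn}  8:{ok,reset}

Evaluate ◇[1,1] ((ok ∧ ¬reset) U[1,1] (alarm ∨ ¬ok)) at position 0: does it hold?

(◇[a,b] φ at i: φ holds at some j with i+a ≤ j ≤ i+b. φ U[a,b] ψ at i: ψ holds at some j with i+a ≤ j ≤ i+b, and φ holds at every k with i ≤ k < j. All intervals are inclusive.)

Yes

Check ((ok ∧ ¬reset) U[1,1] (alarm ∨ ¬ok)) at each j in [1,1]:
  j=1: holds
Found at j=1 → formula holds.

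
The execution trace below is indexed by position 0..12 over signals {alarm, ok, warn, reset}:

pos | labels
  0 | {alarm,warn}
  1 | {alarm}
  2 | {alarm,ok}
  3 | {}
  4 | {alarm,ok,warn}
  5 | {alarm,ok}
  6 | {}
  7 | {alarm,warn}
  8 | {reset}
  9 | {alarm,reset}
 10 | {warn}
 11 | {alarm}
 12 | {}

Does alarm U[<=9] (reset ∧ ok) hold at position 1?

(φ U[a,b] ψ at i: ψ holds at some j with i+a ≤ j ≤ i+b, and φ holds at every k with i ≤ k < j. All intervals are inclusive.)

Need some j in [1,10] with (reset ∧ ok), and alarm at every k in [1,j-1].
  j=1: (reset ∧ ok) false.
  j=2: (reset ∧ ok) false.
  j=3: (reset ∧ ok) false.
  j=4: (reset ∧ ok) false.
  j=5: (reset ∧ ok) false.
  j=6: (reset ∧ ok) false.
  j=7: (reset ∧ ok) false.
  j=8: (reset ∧ ok) false.
  j=9: (reset ∧ ok) false.
  j=10: (reset ∧ ok) false.
No j in the window works → until fails.

No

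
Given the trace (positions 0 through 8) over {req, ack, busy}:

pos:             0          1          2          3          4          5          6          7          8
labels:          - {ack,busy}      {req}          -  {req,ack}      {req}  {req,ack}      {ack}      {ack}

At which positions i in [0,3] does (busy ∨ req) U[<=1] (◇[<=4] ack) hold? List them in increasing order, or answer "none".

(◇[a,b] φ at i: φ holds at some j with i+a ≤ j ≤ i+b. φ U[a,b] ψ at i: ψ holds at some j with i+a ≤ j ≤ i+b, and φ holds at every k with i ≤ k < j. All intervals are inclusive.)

Evaluate at each i in [0,3]:
  i=0: ✓ (rhs at j=0)
  i=1: ✓ (rhs at j=1)
  i=2: ✓ (rhs at j=2)
  i=3: ✓ (rhs at j=3)

0, 1, 2, 3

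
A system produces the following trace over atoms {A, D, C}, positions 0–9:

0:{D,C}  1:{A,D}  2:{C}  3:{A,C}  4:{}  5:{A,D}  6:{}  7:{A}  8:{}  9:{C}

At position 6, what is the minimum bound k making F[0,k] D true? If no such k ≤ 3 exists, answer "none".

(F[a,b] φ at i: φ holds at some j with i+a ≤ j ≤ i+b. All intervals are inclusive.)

none

Scan j = 6,7,… for D:
  j=6: fails
  j=7: fails
  j=8: fails
  j=9: fails
No j in [6,9] satisfies it → none.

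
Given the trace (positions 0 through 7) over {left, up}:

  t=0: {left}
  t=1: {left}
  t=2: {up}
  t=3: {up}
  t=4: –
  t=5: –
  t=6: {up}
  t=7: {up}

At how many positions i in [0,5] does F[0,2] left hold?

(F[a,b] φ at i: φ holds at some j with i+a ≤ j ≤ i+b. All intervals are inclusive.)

Evaluate at each i in [0,5]:
  i=0: ✓ (witness j=0)
  i=1: ✓ (witness j=1)
  i=2: ✗ (none in [2,4])
  i=3: ✗ (none in [3,5])
  i=4: ✗ (none in [4,6])
  i=5: ✗ (none in [5,7])
Positions where it holds: {0, 1} → 2.

2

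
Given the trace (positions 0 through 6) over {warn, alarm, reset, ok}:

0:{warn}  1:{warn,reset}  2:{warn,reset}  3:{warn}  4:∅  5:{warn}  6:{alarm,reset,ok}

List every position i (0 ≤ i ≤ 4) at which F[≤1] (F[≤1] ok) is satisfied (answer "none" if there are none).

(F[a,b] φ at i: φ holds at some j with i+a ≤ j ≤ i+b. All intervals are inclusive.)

4

Evaluate at each i in [0,4]:
  i=0: ✗ (none in [0,1])
  i=1: ✗ (none in [1,2])
  i=2: ✗ (none in [2,3])
  i=3: ✗ (none in [3,4])
  i=4: ✓ (witness j=5)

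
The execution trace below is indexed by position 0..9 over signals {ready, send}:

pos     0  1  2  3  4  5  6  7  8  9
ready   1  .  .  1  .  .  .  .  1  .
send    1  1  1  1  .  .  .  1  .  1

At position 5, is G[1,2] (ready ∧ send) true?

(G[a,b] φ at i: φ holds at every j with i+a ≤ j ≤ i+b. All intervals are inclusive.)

False

Check (ready ∧ send) at every j in [6,7]:
  j=6: false
  j=7: false
Fails at j=6 → formula fails.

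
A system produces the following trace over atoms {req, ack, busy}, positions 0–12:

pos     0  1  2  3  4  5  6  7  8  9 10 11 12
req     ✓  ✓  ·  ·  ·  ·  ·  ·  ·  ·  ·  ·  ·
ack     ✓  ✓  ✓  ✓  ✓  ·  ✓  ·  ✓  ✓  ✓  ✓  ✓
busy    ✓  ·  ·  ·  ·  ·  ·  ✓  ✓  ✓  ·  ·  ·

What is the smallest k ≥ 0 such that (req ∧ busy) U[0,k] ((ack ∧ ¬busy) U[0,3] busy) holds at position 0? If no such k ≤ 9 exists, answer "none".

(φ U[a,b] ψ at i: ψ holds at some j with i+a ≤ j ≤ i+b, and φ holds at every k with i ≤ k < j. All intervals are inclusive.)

0

Need earliest j ≥ 0 with ((ack ∧ ¬busy) U[0,3] busy), and (req ∧ busy) at every k in [0,j-1].
  j=0: rhs holds (empty prefix). k = 0.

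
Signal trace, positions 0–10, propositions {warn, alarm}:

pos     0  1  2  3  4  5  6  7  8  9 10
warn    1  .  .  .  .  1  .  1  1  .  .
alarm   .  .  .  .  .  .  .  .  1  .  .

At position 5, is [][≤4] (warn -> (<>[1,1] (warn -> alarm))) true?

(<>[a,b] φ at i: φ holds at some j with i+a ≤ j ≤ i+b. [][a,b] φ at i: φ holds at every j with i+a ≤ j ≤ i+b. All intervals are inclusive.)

Check (warn -> (<>[1,1] (warn -> alarm))) at every j in [5,9]:
  j=5: antecedent true; consequent holds (witness at 6) → ✓
  j=6: antecedent false → ✓
  j=7: antecedent true; consequent holds (witness at 8) → ✓
  j=8: antecedent true; consequent holds (witness at 9) → ✓
  j=9: antecedent false → ✓
All positions satisfy it → formula holds.

True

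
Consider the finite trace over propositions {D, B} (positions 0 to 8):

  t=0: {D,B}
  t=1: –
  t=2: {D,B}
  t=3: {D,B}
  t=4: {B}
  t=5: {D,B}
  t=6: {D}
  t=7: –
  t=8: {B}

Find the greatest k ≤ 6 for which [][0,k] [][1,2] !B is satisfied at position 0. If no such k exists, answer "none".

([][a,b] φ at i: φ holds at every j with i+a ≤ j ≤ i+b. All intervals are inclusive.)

none

[][1,2] !B must hold from j=0 onward; find where it first fails.
  j=0: fails → no k works.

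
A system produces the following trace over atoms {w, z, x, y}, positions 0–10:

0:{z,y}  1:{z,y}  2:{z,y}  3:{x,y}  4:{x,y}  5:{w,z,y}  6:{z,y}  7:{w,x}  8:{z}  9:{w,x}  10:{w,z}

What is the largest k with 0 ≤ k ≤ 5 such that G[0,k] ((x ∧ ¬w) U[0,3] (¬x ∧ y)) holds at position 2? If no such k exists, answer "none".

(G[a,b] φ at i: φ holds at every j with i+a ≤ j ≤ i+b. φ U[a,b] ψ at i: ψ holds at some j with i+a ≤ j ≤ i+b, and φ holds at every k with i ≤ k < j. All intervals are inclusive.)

4

((x ∧ ¬w) U[0,3] (¬x ∧ y)) must hold from j=2 onward; find where it first fails.
  j=2: holds
  j=3: holds
  j=4: holds
  j=5: holds
  j=6: holds
  j=7: fails
Holds on [2,6], so largest k = 4.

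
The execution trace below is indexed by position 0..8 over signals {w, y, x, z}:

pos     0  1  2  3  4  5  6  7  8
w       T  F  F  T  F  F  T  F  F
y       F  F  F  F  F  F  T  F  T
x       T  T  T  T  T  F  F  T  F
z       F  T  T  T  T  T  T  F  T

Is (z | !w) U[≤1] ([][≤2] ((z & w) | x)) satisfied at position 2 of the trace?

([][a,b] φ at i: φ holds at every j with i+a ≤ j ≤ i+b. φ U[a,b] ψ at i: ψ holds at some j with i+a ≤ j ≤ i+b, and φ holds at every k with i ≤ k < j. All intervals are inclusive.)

Yes

Need some j in [2,3] with [][≤2] ((z & w) | x), and (z | !w) at every k in [2,j-1].
  j=2: [][≤2] ((z & w) | x) holds; no prefix to check → satisfied.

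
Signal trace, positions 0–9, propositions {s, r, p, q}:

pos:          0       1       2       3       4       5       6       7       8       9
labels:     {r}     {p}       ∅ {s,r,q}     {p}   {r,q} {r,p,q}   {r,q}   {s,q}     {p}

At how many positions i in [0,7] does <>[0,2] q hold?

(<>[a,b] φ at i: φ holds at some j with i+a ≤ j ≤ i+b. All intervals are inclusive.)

Evaluate at each i in [0,7]:
  i=0: ✗ (none in [0,2])
  i=1: ✓ (witness j=3)
  i=2: ✓ (witness j=3)
  i=3: ✓ (witness j=3)
  i=4: ✓ (witness j=5)
  i=5: ✓ (witness j=5)
  i=6: ✓ (witness j=6)
  i=7: ✓ (witness j=7)
Positions where it holds: {1, 2, 3, 4, 5, 6, 7} → 7.

7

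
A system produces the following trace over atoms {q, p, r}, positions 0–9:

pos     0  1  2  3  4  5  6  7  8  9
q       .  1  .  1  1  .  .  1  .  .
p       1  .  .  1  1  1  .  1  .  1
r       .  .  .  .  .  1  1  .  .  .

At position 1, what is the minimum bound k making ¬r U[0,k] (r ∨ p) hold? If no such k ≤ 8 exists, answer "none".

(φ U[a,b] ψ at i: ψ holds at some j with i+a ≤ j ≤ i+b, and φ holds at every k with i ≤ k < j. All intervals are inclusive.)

Need earliest j ≥ 1 with (r ∨ p), and ¬r at every k in [1,j-1].
  j=1: rhs fails.
  j=2: rhs fails.
  j=3: rhs holds; lhs holds on [1,2]. k = 2.

2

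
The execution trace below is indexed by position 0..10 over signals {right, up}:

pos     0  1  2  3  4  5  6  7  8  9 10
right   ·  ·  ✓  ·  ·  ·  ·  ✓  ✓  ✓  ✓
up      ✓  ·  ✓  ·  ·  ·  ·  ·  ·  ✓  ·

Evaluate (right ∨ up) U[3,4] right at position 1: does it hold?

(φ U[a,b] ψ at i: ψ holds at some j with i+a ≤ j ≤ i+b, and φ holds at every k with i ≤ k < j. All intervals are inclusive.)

Need some j in [4,5] with right, and (right ∨ up) at every k in [1,j-1].
  j=4: right false.
  j=5: right false.
No j in the window works → until fails.

Does not hold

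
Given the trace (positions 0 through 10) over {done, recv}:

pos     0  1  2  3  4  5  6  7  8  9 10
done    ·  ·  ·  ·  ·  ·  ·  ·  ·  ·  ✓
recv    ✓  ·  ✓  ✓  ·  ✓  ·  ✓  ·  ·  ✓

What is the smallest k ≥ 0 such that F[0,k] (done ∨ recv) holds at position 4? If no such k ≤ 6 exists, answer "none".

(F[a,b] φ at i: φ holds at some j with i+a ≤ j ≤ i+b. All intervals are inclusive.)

Scan j = 4,5,… for (done ∨ recv):
  j=4: fails
  j=5: holds
First hit at j=5, so smallest k = 5-4 = 1.

1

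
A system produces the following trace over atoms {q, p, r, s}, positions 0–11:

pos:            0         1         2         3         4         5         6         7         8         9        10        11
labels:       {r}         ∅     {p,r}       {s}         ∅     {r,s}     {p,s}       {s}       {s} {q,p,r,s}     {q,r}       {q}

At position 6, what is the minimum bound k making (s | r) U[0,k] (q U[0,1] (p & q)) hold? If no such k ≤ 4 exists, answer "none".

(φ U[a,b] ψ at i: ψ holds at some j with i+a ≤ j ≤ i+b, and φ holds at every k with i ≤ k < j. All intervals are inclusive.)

3

Need earliest j ≥ 6 with (q U[0,1] (p & q)), and (s | r) at every k in [6,j-1].
  j=6: rhs fails.
  j=7: rhs fails.
  j=8: rhs fails.
  j=9: rhs holds; lhs holds on [6,8]. k = 3.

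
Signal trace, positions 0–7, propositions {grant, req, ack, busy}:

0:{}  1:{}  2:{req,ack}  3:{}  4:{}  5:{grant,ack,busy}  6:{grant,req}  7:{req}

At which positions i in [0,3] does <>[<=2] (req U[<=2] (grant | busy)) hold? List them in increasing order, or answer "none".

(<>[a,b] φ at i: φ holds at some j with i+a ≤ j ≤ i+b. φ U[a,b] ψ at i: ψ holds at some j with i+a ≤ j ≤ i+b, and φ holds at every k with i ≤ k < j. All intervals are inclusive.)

Evaluate at each i in [0,3]:
  i=0: ✗ (none in [0,2])
  i=1: ✗ (none in [1,3])
  i=2: ✗ (none in [2,4])
  i=3: ✓ (witness j=5)

3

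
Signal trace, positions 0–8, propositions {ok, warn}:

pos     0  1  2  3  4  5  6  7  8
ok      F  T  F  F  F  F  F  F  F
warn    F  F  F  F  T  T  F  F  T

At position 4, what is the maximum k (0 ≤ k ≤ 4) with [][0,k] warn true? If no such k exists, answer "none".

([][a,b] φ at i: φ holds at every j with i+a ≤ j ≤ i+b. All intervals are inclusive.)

1

warn must hold from j=4 onward; find where it first fails.
  j=4: holds
  j=5: holds
  j=6: fails
Holds on [4,5], so largest k = 1.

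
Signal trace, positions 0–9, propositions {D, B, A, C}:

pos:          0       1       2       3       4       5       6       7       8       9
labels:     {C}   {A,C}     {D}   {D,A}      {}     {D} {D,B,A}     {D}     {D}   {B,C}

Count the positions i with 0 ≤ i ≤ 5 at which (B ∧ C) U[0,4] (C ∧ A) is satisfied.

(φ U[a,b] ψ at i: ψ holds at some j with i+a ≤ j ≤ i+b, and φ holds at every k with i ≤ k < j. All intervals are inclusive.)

1

Evaluate at each i in [0,5]:
  i=0: ✗ (lhs fails at k=0 before rhs at j=1)
  i=1: ✓ (rhs at j=1)
  i=2: ✗ (no rhs in [2,6])
  i=3: ✗ (no rhs in [3,7])
  i=4: ✗ (no rhs in [4,8])
  i=5: ✗ (no rhs in [5,9])
Positions where it holds: {1} → 1.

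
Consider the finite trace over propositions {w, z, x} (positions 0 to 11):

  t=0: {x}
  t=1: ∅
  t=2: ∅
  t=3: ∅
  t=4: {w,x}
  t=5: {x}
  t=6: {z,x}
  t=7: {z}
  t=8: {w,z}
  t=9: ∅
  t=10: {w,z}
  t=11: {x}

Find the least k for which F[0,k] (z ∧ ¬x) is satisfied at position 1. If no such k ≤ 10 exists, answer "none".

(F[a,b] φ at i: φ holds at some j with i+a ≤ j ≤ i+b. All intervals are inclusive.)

Scan j = 1,2,… for (z ∧ ¬x):
  j=1: fails
  j=2: fails
  j=3: fails
  j=4: fails
  j=5: fails
  j=6: fails
  j=7: holds
First hit at j=7, so smallest k = 7-1 = 6.

6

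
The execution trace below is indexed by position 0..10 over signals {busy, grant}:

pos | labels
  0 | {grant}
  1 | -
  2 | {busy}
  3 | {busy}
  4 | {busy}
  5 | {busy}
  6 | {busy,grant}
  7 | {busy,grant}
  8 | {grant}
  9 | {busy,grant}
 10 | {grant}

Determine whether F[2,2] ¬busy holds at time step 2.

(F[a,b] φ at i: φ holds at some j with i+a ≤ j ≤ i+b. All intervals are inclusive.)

Check ¬busy at each j in [4,4]:
  j=4: false
No position in the window satisfies it → formula fails.

No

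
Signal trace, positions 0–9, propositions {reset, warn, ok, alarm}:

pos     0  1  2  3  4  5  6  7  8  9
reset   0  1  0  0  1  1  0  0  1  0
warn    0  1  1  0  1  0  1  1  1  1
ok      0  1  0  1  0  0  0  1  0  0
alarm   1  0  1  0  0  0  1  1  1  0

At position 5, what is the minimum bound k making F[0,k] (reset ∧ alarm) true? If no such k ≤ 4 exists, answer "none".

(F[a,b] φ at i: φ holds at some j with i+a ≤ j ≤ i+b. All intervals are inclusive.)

3

Scan j = 5,6,… for (reset ∧ alarm):
  j=5: fails
  j=6: fails
  j=7: fails
  j=8: holds
First hit at j=8, so smallest k = 8-5 = 3.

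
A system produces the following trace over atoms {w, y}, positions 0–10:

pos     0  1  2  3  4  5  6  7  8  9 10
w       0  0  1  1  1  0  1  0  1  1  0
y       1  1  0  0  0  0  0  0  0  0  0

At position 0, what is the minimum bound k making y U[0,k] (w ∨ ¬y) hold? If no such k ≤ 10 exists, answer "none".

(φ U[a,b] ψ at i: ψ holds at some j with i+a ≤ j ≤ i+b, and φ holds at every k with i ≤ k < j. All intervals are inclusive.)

Need earliest j ≥ 0 with (w ∨ ¬y), and y at every k in [0,j-1].
  j=0: rhs fails.
  j=1: rhs fails.
  j=2: rhs holds; lhs holds on [0,1]. k = 2.

2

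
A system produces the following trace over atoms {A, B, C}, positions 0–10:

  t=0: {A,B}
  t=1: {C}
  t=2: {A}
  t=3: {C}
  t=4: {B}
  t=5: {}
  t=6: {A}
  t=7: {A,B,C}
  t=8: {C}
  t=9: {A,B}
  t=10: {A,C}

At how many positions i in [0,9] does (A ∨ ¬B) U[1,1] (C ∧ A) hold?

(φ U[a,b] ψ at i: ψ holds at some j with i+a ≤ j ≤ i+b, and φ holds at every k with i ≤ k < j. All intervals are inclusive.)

2

Evaluate at each i in [0,9]:
  i=0: ✗ (no rhs in [1,1])
  i=1: ✗ (no rhs in [2,2])
  i=2: ✗ (no rhs in [3,3])
  i=3: ✗ (no rhs in [4,4])
  i=4: ✗ (no rhs in [5,5])
  i=5: ✗ (no rhs in [6,6])
  i=6: ✓ (rhs at j=7; lhs holds on [6,6])
  i=7: ✗ (no rhs in [8,8])
  i=8: ✗ (no rhs in [9,9])
  i=9: ✓ (rhs at j=10; lhs holds on [9,9])
Positions where it holds: {6, 9} → 2.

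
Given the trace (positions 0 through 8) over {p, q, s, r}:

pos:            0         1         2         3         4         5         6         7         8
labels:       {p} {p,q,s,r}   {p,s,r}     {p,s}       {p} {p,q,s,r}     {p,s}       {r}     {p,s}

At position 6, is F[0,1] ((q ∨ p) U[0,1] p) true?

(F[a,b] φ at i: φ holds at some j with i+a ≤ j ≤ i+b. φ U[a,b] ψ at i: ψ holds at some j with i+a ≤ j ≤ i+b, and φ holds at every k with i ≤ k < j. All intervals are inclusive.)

Check ((q ∨ p) U[0,1] p) at each j in [6,7]:
  j=6: holds
  j=7: fails
Found at j=6 → formula holds.

Holds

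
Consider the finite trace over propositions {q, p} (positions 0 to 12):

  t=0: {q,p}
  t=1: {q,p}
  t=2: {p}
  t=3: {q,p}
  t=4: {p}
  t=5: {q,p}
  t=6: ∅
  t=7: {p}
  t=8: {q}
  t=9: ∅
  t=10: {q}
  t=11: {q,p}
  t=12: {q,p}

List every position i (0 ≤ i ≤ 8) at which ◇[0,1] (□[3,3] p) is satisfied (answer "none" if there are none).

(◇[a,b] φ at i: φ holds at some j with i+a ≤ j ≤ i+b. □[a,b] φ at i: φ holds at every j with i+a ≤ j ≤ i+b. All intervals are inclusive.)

Evaluate at each i in [0,8]:
  i=0: ✓ (witness j=0)
  i=1: ✓ (witness j=1)
  i=2: ✓ (witness j=2)
  i=3: ✓ (witness j=4)
  i=4: ✓ (witness j=4)
  i=5: ✗ (none in [5,6])
  i=6: ✗ (none in [6,7])
  i=7: ✓ (witness j=8)
  i=8: ✓ (witness j=8)

0, 1, 2, 3, 4, 7, 8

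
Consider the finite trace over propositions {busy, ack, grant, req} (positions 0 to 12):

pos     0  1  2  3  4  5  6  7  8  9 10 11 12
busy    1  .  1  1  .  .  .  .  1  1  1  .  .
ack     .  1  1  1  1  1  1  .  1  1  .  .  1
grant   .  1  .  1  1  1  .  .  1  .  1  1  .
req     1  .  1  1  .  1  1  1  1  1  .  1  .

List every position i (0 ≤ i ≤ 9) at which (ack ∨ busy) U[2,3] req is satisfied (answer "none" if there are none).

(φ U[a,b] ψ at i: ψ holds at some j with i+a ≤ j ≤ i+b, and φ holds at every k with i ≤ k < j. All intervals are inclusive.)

0, 1, 2, 3, 4, 5, 8, 9

Evaluate at each i in [0,9]:
  i=0: ✓ (rhs at j=2; lhs holds on [0,1])
  i=1: ✓ (rhs at j=3; lhs holds on [1,2])
  i=2: ✓ (rhs at j=5; lhs holds on [2,4])
  i=3: ✓ (rhs at j=5; lhs holds on [3,4])
  i=4: ✓ (rhs at j=6; lhs holds on [4,5])
  i=5: ✓ (rhs at j=7; lhs holds on [5,6])
  i=6: ✗ (lhs fails at k=7 before rhs at j=8)
  i=7: ✗ (lhs fails at k=7 before rhs at j=9)
  i=8: ✓ (rhs at j=11; lhs holds on [8,10])
  i=9: ✓ (rhs at j=11; lhs holds on [9,10])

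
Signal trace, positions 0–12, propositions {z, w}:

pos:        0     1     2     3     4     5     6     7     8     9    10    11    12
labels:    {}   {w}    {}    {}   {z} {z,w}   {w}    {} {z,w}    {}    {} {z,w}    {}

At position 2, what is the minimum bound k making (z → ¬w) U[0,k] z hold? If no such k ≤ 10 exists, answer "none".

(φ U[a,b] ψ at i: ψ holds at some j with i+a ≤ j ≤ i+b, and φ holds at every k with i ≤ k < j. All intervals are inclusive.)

Need earliest j ≥ 2 with z, and (z → ¬w) at every k in [2,j-1].
  j=2: rhs fails.
  j=3: rhs fails.
  j=4: rhs holds; lhs holds on [2,3]. k = 2.

2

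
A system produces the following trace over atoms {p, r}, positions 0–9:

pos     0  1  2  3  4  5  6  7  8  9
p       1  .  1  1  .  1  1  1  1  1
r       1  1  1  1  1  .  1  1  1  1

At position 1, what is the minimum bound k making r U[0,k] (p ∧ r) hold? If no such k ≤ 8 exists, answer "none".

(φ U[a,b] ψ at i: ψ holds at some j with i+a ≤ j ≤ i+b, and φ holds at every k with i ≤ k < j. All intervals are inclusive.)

Need earliest j ≥ 1 with (p ∧ r), and r at every k in [1,j-1].
  j=1: rhs fails.
  j=2: rhs holds; lhs holds on [1,1]. k = 1.

1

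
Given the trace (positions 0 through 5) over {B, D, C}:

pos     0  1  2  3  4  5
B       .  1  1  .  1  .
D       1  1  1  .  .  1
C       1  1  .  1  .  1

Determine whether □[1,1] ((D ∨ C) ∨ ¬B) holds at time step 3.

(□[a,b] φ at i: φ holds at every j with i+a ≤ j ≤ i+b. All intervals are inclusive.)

Check ((D ∨ C) ∨ ¬B) at every j in [4,4]:
  j=4: false
Fails at j=4 → formula fails.

No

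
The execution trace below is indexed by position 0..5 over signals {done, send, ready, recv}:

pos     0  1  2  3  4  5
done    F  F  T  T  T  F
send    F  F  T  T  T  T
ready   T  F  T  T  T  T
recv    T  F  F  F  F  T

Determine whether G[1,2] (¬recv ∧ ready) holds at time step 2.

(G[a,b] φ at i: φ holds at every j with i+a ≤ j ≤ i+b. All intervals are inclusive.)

True

Check (¬recv ∧ ready) at every j in [3,4]:
  j=3: true
  j=4: true
All positions satisfy it → formula holds.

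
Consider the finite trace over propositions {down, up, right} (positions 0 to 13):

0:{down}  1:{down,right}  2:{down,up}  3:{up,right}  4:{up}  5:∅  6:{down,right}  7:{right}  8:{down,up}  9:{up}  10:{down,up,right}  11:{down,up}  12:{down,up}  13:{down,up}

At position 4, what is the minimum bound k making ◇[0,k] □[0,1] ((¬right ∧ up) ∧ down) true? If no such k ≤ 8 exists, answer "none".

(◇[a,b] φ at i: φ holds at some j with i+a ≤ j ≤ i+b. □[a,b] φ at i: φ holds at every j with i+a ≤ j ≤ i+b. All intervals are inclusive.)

7

Scan j = 4,5,… for □[0,1] ((¬right ∧ up) ∧ down):
  j=4: fails
  j=5: fails
  j=6: fails
  j=7: fails
  j=8: fails
  j=9: fails
  j=10: fails
  j=11: holds
First hit at j=11, so smallest k = 11-4 = 7.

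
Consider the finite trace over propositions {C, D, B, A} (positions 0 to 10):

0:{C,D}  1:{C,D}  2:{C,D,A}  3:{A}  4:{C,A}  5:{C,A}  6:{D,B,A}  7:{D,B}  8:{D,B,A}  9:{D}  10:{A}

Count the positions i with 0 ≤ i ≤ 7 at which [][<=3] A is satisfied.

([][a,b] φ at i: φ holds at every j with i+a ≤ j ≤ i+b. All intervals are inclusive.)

2

Evaluate at each i in [0,7]:
  i=0: ✗ (fails at j=0)
  i=1: ✗ (fails at j=1)
  i=2: ✓ (all of [2,5])
  i=3: ✓ (all of [3,6])
  i=4: ✗ (fails at j=7)
  i=5: ✗ (fails at j=7)
  i=6: ✗ (fails at j=7)
  i=7: ✗ (fails at j=7)
Positions where it holds: {2, 3} → 2.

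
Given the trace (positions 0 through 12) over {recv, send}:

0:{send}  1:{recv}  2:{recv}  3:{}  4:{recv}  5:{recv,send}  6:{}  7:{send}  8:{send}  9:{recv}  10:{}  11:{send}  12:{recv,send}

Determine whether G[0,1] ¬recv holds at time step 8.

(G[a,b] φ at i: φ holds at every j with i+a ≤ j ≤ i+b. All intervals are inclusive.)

Does not hold

Check ¬recv at every j in [8,9]:
  j=8: true
  j=9: false
Fails at j=9 → formula fails.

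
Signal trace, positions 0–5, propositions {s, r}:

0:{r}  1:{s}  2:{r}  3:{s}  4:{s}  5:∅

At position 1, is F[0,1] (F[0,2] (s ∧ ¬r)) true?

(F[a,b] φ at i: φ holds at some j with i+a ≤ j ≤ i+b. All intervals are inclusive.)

Holds

Check F[0,2] (s ∧ ¬r) at each j in [1,2]:
  j=1: holds (witness at 1)
  j=2: holds (witness at 3)
Found at j=1 → formula holds.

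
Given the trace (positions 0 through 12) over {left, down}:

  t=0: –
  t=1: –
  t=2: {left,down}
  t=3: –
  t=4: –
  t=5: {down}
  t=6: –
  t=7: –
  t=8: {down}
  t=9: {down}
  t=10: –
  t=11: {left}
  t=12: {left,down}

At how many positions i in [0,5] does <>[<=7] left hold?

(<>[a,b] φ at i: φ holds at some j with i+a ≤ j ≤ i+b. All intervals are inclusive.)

Evaluate at each i in [0,5]:
  i=0: ✓ (witness j=2)
  i=1: ✓ (witness j=2)
  i=2: ✓ (witness j=2)
  i=3: ✗ (none in [3,10])
  i=4: ✓ (witness j=11)
  i=5: ✓ (witness j=11)
Positions where it holds: {0, 1, 2, 4, 5} → 5.

5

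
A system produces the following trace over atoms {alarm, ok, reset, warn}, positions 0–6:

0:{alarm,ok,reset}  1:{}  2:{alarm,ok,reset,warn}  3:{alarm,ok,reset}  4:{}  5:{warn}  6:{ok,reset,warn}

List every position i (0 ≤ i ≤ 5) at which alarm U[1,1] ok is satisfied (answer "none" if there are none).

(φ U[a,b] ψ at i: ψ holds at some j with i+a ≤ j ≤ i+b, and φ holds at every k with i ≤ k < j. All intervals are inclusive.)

Evaluate at each i in [0,5]:
  i=0: ✗ (no rhs in [1,1])
  i=1: ✗ (lhs fails at k=1 before rhs at j=2)
  i=2: ✓ (rhs at j=3; lhs holds on [2,2])
  i=3: ✗ (no rhs in [4,4])
  i=4: ✗ (no rhs in [5,5])
  i=5: ✗ (lhs fails at k=5 before rhs at j=6)

2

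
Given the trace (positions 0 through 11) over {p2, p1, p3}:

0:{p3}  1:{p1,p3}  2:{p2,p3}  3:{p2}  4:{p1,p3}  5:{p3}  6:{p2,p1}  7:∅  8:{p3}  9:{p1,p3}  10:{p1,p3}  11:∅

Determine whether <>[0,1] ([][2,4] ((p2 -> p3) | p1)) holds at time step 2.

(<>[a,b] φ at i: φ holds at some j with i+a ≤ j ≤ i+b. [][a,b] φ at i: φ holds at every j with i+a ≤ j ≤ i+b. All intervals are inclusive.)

Holds

Check [][2,4] ((p2 -> p3) | p1) at each j in [2,3]:
  j=2: holds on [4,6]
  j=3: holds on [5,7]
Found at j=2 → formula holds.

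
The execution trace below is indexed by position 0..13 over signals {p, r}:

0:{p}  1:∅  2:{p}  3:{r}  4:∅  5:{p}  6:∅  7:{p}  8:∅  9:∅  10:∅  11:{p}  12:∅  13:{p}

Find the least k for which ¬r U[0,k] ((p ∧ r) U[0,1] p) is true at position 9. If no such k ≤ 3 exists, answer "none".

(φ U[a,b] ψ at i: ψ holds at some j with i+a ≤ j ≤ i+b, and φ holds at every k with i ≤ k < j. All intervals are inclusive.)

Need earliest j ≥ 9 with ((p ∧ r) U[0,1] p), and ¬r at every k in [9,j-1].
  j=9: rhs fails.
  j=10: rhs fails.
  j=11: rhs holds; lhs holds on [9,10]. k = 2.

2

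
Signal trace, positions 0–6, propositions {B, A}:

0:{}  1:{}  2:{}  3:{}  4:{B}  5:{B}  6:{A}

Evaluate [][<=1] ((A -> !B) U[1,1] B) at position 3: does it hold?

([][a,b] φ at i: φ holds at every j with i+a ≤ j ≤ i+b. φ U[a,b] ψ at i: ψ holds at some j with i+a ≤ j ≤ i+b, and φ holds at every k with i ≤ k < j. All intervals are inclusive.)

Yes

Check ((A -> !B) U[1,1] B) at every j in [3,4]:
  j=3: holds
  j=4: holds
All positions satisfy it → formula holds.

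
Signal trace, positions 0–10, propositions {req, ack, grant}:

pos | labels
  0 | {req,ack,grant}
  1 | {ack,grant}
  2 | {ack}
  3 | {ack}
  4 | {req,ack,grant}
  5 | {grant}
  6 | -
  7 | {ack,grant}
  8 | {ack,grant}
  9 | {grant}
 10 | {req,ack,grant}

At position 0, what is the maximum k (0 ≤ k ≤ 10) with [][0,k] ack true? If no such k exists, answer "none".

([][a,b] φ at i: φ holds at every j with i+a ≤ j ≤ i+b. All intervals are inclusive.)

ack must hold from j=0 onward; find where it first fails.
  j=0: holds
  j=1: holds
  j=2: holds
  j=3: holds
  j=4: holds
  j=5: fails
Holds on [0,4], so largest k = 4.

4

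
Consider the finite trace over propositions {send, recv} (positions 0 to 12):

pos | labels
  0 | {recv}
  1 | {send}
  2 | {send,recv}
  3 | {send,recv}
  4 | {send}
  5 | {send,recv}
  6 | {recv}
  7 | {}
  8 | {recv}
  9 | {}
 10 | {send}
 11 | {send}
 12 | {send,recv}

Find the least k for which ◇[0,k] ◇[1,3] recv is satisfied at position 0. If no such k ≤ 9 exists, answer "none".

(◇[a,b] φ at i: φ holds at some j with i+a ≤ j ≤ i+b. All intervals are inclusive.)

Scan j = 0,1,… for ◇[1,3] recv:
  j=0: holds
First hit at j=0, so smallest k = 0-0 = 0.

0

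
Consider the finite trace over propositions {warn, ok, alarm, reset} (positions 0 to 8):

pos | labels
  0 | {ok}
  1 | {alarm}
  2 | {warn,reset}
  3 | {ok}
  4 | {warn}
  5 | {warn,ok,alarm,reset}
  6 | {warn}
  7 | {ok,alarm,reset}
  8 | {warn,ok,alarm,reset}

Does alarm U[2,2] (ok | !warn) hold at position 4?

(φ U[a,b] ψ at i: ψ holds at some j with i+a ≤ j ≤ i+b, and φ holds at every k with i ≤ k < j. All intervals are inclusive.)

Does not hold

Need some j in [6,6] with (ok | !warn), and alarm at every k in [4,j-1].
  j=6: (ok | !warn) false.
No j in the window works → until fails.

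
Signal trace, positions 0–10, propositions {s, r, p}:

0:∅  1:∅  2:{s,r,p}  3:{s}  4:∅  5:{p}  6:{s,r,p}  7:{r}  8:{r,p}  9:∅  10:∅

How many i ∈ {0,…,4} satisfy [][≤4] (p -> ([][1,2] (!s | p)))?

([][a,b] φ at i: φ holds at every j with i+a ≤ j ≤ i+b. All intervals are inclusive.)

Evaluate at each i in [0,4]:
  i=0: ✗ (fails at j=2)
  i=1: ✗ (fails at j=2)
  i=2: ✗ (fails at j=2)
  i=3: ✓ (all of [3,7])
  i=4: ✓ (all of [4,8])
Positions where it holds: {3, 4} → 2.

2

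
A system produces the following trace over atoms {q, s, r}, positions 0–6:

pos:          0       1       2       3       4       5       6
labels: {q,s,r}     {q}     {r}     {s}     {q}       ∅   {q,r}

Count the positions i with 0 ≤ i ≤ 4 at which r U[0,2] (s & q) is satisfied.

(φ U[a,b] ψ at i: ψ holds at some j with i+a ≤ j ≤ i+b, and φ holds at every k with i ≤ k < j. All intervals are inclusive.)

1

Evaluate at each i in [0,4]:
  i=0: ✓ (rhs at j=0)
  i=1: ✗ (no rhs in [1,3])
  i=2: ✗ (no rhs in [2,4])
  i=3: ✗ (no rhs in [3,5])
  i=4: ✗ (no rhs in [4,6])
Positions where it holds: {0} → 1.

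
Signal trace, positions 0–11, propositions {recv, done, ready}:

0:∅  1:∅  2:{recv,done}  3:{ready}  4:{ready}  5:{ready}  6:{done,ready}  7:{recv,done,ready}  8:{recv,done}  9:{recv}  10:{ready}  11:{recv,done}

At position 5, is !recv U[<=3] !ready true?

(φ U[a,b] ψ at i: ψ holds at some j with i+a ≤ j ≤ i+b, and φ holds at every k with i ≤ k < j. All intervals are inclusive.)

No

Need some j in [5,8] with !ready, and !recv at every k in [5,j-1].
  j=5: !ready false.
  j=6: !ready false.
  j=7: !ready false.
  j=8: !ready holds, but !recv fails at k=7 → not this j.
No j in the window works → until fails.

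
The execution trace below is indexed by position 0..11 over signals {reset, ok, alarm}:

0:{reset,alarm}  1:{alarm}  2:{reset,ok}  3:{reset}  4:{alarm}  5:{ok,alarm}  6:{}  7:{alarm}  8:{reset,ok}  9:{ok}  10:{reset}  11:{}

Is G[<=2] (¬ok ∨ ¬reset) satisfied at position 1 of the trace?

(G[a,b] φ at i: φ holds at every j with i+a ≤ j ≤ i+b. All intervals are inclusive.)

Check (¬ok ∨ ¬reset) at every j in [1,3]:
  j=1: true
  j=2: false
  j=3: true
Fails at j=2 → formula fails.

Does not hold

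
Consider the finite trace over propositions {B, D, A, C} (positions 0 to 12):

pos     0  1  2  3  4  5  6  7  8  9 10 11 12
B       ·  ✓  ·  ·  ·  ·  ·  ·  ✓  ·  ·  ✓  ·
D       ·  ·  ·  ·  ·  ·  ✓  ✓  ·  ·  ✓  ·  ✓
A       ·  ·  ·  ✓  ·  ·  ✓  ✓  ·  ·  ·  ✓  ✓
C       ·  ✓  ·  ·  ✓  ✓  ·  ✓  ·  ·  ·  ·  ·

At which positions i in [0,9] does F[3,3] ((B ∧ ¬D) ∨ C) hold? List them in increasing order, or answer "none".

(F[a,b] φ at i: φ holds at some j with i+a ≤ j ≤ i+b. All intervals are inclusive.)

1, 2, 4, 5, 8

Evaluate at each i in [0,9]:
  i=0: ✗ (none in [3,3])
  i=1: ✓ (witness j=4)
  i=2: ✓ (witness j=5)
  i=3: ✗ (none in [6,6])
  i=4: ✓ (witness j=7)
  i=5: ✓ (witness j=8)
  i=6: ✗ (none in [9,9])
  i=7: ✗ (none in [10,10])
  i=8: ✓ (witness j=11)
  i=9: ✗ (none in [12,12])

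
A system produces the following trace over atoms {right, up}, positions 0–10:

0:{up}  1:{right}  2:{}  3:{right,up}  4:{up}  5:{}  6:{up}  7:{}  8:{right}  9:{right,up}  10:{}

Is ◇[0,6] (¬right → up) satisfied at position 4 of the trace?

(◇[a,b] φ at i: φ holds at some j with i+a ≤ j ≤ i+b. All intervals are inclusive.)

True

Check (¬right → up) at each j in [4,10]:
  j=4: true
  j=5: false
  j=6: true
  j=7: false
  j=8: true
  j=9: true
  j=10: false
Found at j=4 → formula holds.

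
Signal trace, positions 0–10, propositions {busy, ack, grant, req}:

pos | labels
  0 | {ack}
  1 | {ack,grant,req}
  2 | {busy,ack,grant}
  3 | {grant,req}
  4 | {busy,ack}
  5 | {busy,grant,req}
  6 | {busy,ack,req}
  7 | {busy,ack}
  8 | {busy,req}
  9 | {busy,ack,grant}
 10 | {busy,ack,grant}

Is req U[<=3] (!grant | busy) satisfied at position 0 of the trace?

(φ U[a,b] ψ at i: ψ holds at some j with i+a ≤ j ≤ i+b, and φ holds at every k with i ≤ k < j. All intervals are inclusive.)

Need some j in [0,3] with (!grant | busy), and req at every k in [0,j-1].
  j=0: (!grant | busy) holds; no prefix to check → satisfied.

Holds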